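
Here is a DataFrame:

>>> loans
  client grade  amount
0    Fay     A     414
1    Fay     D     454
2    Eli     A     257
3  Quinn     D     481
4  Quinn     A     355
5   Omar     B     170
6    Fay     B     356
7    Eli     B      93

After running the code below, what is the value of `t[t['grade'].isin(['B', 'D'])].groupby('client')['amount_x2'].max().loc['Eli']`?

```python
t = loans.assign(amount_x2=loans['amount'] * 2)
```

add column amount_x2 = loans['amount'] * 2:
  client grade  amount  amount_x2
0    Fay     A     414        828
1    Fay     D     454        908
2    Eli     A     257        514
3  Quinn     D     481        962
4  Quinn     A     355        710
5   Omar     B     170        340
6    Fay     B     356        712
7    Eli     B      93        186
filter rows where grade in ['B', 'D']:
  client grade  amount  amount_x2
1    Fay     D     454        908
3  Quinn     D     481        962
5   Omar     B     170        340
6    Fay     B     356        712
7    Eli     B      93        186
group by client, max of amount_x2:
client
Eli      186
Fay      908
Omar     340
Quinn    962
Name: amount_x2, dtype: int64

186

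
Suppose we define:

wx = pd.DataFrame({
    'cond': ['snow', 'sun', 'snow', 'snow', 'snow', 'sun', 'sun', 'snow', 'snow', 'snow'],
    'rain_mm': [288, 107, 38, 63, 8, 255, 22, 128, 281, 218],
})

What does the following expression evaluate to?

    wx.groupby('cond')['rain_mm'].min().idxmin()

group by cond, min of rain_mm:
cond
snow     8
sun     22
Name: rain_mm, dtype: int64
Then the label with the smallest value: snow

snow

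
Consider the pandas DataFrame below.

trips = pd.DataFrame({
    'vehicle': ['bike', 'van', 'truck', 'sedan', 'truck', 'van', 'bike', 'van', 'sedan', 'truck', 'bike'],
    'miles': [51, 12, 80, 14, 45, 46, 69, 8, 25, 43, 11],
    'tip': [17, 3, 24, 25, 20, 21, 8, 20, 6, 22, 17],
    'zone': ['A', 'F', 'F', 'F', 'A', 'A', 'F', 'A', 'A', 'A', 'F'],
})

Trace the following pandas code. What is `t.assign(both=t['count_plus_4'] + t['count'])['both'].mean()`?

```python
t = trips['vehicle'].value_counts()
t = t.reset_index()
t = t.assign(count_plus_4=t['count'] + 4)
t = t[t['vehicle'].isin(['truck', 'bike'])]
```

10.0

value_counts of vehicle:
vehicle
bike     3
van      3
truck    3
sedan    2
Name: count, dtype: int64
reset_index():
  vehicle  count
0    bike      3
1     van      3
2   truck      3
3   sedan      2
add column count_plus_4 = t['count'] + 4:
  vehicle  count  count_plus_4
0    bike      3             7
1     van      3             7
2   truck      3             7
3   sedan      2             6
filter rows where vehicle in ['truck', 'bike']:
  vehicle  count  count_plus_4
0    bike      3             7
2   truck      3             7
add column both = t['count_plus_4'] + t['count']:
  vehicle  count  count_plus_4  both
0    bike      3             7    10
2   truck      3             7    10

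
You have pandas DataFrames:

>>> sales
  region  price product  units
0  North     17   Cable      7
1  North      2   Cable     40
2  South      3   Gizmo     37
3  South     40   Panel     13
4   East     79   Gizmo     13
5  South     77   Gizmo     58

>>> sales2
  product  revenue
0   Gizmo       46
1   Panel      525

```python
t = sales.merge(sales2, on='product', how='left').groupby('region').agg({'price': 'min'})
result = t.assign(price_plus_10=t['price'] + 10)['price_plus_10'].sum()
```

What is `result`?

merge on 'product' (how='left') → 6 rows:
  region  price product  units  revenue
0  North     17   Cable      7      NaN
1  North      2   Cable     40      NaN
2  South      3   Gizmo     37     46.0
3  South     40   Panel     13    525.0
4   East     79   Gizmo     13     46.0
5  South     77   Gizmo     58     46.0
group by region, min of price:
        price
region       
East       79
North       2
South       3
add column price_plus_10 = t['price'] + 10:
        price  price_plus_10
region                      
East       79             89
North       2             12
South       3             13

114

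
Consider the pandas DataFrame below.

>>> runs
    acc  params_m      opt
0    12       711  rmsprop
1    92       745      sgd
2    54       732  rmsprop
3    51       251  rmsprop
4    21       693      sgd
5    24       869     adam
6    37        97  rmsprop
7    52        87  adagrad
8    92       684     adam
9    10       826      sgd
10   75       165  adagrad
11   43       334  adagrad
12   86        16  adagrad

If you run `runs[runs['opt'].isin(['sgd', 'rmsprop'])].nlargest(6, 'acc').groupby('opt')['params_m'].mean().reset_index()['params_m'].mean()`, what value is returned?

583.375

filter rows where opt in ['sgd', 'rmsprop']:
   acc  params_m      opt
0   12       711  rmsprop
1   92       745      sgd
2   54       732  rmsprop
3   51       251  rmsprop
4   21       693      sgd
6   37        97  rmsprop
9   10       826      sgd
take 6 rows with largest acc:
   acc  params_m      opt
1   92       745      sgd
2   54       732  rmsprop
3   51       251  rmsprop
6   37        97  rmsprop
4   21       693      sgd
0   12       711  rmsprop
group by opt, mean of params_m:
opt
rmsprop    447.75
sgd        719.00
Name: params_m, dtype: float64
reset_index():
       opt  params_m
0  rmsprop    447.75
1      sgd    719.00
Finally, mean of column 'params_m' = 583.375.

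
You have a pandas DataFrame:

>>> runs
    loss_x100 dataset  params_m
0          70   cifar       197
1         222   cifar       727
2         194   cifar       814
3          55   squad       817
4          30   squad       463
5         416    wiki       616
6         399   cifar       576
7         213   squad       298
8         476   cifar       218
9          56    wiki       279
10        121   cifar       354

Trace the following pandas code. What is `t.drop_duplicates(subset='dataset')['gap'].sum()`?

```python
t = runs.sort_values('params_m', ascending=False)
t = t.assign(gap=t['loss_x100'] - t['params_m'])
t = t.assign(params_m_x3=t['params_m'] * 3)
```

sort by params_m descending:
    loss_x100 dataset  params_m
3          55   squad       817
2         194   cifar       814
1         222   cifar       727
5         416    wiki       616
6         399   cifar       576
4          30   squad       463
10        121   cifar       354
7         213   squad       298
9          56    wiki       279
8         476   cifar       218
0          70   cifar       197
add column gap = t['loss_x100'] - t['params_m']:
    loss_x100 dataset  params_m  gap
3          55   squad       817 -762
2         194   cifar       814 -620
1         222   cifar       727 -505
5         416    wiki       616 -200
6         399   cifar       576 -177
4          30   squad       463 -433
10        121   cifar       354 -233
7         213   squad       298  -85
9          56    wiki       279 -223
8         476   cifar       218  258
0          70   cifar       197 -127
add column params_m_x3 = t['params_m'] * 3:
    loss_x100 dataset  params_m  gap  params_m_x3
3          55   squad       817 -762         2451
2         194   cifar       814 -620         2442
1         222   cifar       727 -505         2181
5         416    wiki       616 -200         1848
6         399   cifar       576 -177         1728
4          30   squad       463 -433         1389
10        121   cifar       354 -233         1062
7         213   squad       298  -85          894
9          56    wiki       279 -223          837
8         476   cifar       218  258          654
0          70   cifar       197 -127          591
drop duplicate dataset (keep=first):
   loss_x100 dataset  params_m  gap  params_m_x3
3         55   squad       817 -762         2451
2        194   cifar       814 -620         2442
5        416    wiki       616 -200         1848
sum of column 'gap' → -1582

-1582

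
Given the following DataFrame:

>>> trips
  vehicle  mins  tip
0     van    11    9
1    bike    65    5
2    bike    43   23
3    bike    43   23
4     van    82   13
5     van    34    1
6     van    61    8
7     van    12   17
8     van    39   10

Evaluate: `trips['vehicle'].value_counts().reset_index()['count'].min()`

3

value_counts of vehicle:
vehicle
van     6
bike    3
Name: count, dtype: int64
reset_index():
  vehicle  count
0     van      6
1    bike      3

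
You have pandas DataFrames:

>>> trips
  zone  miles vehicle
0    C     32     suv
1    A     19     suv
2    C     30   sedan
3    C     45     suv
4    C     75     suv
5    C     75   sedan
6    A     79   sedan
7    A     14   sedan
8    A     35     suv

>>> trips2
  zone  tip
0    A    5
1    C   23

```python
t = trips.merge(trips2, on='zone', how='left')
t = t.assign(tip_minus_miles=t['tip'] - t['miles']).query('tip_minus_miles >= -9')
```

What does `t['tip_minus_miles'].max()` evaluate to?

merge on 'zone' (how='left') → 9 rows:
  zone  miles vehicle  tip
0    C     32     suv   23
1    A     19     suv    5
2    C     30   sedan   23
3    C     45     suv   23
4    C     75     suv   23
5    C     75   sedan   23
6    A     79   sedan    5
7    A     14   sedan    5
8    A     35     suv    5
add column tip_minus_miles = t['tip'] - t['miles']:
  zone  miles vehicle  tip  tip_minus_miles
0    C     32     suv   23               -9
1    A     19     suv    5              -14
2    C     30   sedan   23               -7
3    C     45     suv   23              -22
4    C     75     suv   23              -52
5    C     75   sedan   23              -52
6    A     79   sedan    5              -74
7    A     14   sedan    5               -9
8    A     35     suv    5              -30
filter rows where tip_minus_miles >= -9:
  zone  miles vehicle  tip  tip_minus_miles
0    C     32     suv   23               -9
2    C     30   sedan   23               -7
7    A     14   sedan    5               -9
The max of column 'tip_minus_miles' is -7.

-7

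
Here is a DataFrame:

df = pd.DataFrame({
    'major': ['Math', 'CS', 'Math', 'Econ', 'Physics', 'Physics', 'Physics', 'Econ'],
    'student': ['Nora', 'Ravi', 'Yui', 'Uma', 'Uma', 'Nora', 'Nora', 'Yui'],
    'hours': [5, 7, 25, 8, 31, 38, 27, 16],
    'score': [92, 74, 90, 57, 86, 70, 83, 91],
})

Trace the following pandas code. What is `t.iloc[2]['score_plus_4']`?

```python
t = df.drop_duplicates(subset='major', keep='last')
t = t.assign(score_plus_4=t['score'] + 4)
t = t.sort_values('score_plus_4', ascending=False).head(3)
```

87

drop duplicate major (keep=last):
     major student  hours  score
1       CS    Ravi      7     74
2     Math     Yui     25     90
6  Physics    Nora     27     83
7     Econ     Yui     16     91
add column score_plus_4 = t['score'] + 4:
     major student  hours  score  score_plus_4
1       CS    Ravi      7     74            78
2     Math     Yui     25     90            94
6  Physics    Nora     27     83            87
7     Econ     Yui     16     91            95
sort by score_plus_4 descending:
     major student  hours  score  score_plus_4
7     Econ     Yui     16     91            95
2     Math     Yui     25     90            94
6  Physics    Nora     27     83            87
1       CS    Ravi      7     74            78
take first 3 rows:
     major student  hours  score  score_plus_4
7     Econ     Yui     16     91            95
2     Math     Yui     25     90            94
6  Physics    Nora     27     83            87
Then the value at position 2, column 'score_plus_4': 87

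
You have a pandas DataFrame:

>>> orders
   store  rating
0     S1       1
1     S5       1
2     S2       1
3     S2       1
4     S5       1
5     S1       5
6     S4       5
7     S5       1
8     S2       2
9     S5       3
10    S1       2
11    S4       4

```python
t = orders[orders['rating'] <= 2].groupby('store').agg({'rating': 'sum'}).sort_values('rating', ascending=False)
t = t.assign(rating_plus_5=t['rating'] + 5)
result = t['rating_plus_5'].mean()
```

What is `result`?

8.33333333333

filter rows where rating <= 2:
   store  rating
0     S1       1
1     S5       1
2     S2       1
3     S2       1
4     S5       1
7     S5       1
8     S2       2
10    S1       2
group by store, sum of rating:
       rating
store        
S1          3
S2          4
S5          3
sort by rating descending:
       rating
store        
S2          4
S1          3
S5          3
add column rating_plus_5 = t['rating'] + 5:
       rating  rating_plus_5
store                       
S2          4              9
S1          3              8
S5          3              8
So mean() = 8.33333333333.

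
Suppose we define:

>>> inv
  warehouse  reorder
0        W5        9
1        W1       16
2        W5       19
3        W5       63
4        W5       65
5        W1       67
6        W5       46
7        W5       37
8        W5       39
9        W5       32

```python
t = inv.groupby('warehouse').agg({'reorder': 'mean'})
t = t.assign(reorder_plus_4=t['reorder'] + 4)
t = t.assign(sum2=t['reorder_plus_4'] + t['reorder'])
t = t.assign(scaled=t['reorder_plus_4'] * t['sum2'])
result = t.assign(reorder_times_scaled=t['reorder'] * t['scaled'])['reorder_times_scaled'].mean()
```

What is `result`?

149643.796875

group by warehouse, mean of reorder:
           reorder
warehouse         
W1           41.50
W5           38.75
add column reorder_plus_4 = t['reorder'] + 4:
           reorder  reorder_plus_4
warehouse                         
W1           41.50           45.50
W5           38.75           42.75
add column sum2 = t['reorder_plus_4'] + t['reorder']:
           reorder  reorder_plus_4  sum2
warehouse                               
W1           41.50           45.50  87.0
W5           38.75           42.75  81.5
add column scaled = t['reorder_plus_4'] * t['sum2']:
           reorder  reorder_plus_4  sum2    scaled
warehouse                                         
W1           41.50           45.50  87.0  3958.500
W5           38.75           42.75  81.5  3484.125
add column reorder_times_scaled = t['reorder'] * t['scaled']:
           reorder  reorder_plus_4  sum2    scaled  reorder_times_scaled
warehouse                                                               
W1           41.50           45.50  87.0  3958.500          164277.75000
W5           38.75           42.75  81.5  3484.125          135009.84375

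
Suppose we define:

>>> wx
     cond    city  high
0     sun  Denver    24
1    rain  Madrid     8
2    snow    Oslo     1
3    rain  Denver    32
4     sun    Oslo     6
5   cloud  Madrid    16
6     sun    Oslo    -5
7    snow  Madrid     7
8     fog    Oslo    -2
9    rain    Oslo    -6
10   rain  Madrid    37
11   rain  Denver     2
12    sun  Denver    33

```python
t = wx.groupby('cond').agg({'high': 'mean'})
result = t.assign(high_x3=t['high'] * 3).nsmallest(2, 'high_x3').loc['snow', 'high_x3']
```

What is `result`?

12.0

group by cond, mean of high:
       high
cond       
cloud  16.0
fog    -2.0
rain   14.6
snow    4.0
sun    14.5
add column high_x3 = t['high'] * 3:
       high  high_x3
cond                
cloud  16.0     48.0
fog    -2.0     -6.0
rain   14.6     43.8
snow    4.0     12.0
sun    14.5     43.5
take 2 rows with smallest high_x3:
      high  high_x3
cond               
fog   -2.0     -6.0
snow   4.0     12.0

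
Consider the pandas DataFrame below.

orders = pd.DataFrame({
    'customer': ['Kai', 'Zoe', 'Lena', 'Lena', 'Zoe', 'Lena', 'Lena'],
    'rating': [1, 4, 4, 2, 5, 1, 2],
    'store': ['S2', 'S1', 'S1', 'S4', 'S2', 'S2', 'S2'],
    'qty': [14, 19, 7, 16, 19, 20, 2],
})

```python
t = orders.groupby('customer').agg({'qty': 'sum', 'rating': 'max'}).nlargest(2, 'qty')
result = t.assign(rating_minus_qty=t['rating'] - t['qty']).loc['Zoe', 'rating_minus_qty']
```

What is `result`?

group by customer: sum(qty), max(rating):
          qty  rating
customer             
Kai        14       1
Lena       45       4
Zoe        38       5
take 2 rows with largest qty:
          qty  rating
customer             
Lena       45       4
Zoe        38       5
add column rating_minus_qty = t['rating'] - t['qty']:
          qty  rating  rating_minus_qty
customer                               
Lena       45       4               -41
Zoe        38       5               -33

-33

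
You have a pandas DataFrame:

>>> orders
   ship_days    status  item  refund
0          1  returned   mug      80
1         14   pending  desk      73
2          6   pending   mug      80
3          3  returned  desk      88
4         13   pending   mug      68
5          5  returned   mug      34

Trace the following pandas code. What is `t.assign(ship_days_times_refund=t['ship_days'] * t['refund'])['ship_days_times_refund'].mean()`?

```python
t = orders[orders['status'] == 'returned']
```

filter rows where status == 'returned':
   ship_days    status  item  refund
0          1  returned   mug      80
3          3  returned  desk      88
5          5  returned   mug      34
add column ship_days_times_refund = t['ship_days'] * t['refund']:
   ship_days    status  item  refund  ship_days_times_refund
0          1  returned   mug      80                      80
3          3  returned  desk      88                     264
5          5  returned   mug      34                     170
So mean() = 171.333333333.

171.333333333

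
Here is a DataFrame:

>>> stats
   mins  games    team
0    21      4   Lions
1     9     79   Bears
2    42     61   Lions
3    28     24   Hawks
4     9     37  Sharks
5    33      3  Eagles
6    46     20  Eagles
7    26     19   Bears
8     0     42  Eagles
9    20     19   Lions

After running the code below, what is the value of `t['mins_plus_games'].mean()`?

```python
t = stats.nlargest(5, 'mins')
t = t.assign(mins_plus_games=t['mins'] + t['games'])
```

60.4

take 5 rows with largest mins:
   mins  games    team
6    46     20  Eagles
2    42     61   Lions
5    33      3  Eagles
3    28     24   Hawks
7    26     19   Bears
add column mins_plus_games = t['mins'] + t['games']:
   mins  games    team  mins_plus_games
6    46     20  Eagles               66
2    42     61   Lions              103
5    33      3  Eagles               36
3    28     24   Hawks               52
7    26     19   Bears               45
Reading off the mean of column 'mins_plus_games', we get 60.4.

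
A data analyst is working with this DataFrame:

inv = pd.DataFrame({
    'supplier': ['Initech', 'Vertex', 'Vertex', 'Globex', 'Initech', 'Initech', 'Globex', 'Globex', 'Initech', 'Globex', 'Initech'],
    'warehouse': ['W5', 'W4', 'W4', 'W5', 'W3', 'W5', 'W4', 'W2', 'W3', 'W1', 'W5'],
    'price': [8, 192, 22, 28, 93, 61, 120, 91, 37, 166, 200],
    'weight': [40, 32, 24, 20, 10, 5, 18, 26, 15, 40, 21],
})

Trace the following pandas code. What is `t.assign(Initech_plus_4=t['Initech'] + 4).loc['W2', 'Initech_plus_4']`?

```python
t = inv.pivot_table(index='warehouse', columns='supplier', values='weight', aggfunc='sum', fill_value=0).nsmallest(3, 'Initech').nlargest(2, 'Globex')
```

4

pivot: rows=warehouse, cols=supplier, sum(weight):
supplier   Globex  Initech  Vertex
warehouse                         
W1             40        0       0
W2             26        0       0
W3              0       25       0
W4             18        0      56
W5             20       66       0
take 3 rows with smallest Initech:
supplier   Globex  Initech  Vertex
warehouse                         
W1             40        0       0
W2             26        0       0
W4             18        0      56
take 2 rows with largest Globex:
supplier   Globex  Initech  Vertex
warehouse                         
W1             40        0       0
W2             26        0       0
add column Initech_plus_4 = t['Initech'] + 4:
supplier   Globex  Initech  Vertex  Initech_plus_4
warehouse                                         
W1             40        0       0               4
W2             26        0       0               4
The value at row 'W2', column 'Initech_plus_4' is 4.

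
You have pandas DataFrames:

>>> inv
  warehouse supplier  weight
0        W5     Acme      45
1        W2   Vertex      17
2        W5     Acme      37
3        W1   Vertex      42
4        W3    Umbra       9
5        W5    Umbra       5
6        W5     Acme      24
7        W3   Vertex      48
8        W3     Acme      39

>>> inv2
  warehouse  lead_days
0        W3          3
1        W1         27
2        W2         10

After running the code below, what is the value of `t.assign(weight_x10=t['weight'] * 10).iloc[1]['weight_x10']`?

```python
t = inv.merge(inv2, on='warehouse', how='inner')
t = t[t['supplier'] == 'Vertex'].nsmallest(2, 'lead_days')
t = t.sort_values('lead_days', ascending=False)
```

480

merge on 'warehouse' (how='inner') → 5 rows:
  warehouse supplier  weight  lead_days
0        W2   Vertex      17         10
1        W1   Vertex      42         27
2        W3    Umbra       9          3
3        W3   Vertex      48          3
4        W3     Acme      39          3
filter rows where supplier == 'Vertex':
  warehouse supplier  weight  lead_days
0        W2   Vertex      17         10
1        W1   Vertex      42         27
3        W3   Vertex      48          3
take 2 rows with smallest lead_days:
  warehouse supplier  weight  lead_days
3        W3   Vertex      48          3
0        W2   Vertex      17         10
sort by lead_days descending:
  warehouse supplier  weight  lead_days
0        W2   Vertex      17         10
3        W3   Vertex      48          3
add column weight_x10 = t['weight'] * 10:
  warehouse supplier  weight  lead_days  weight_x10
0        W2   Vertex      17         10         170
3        W3   Vertex      48          3         480
value at position 1, column 'weight_x10' → 480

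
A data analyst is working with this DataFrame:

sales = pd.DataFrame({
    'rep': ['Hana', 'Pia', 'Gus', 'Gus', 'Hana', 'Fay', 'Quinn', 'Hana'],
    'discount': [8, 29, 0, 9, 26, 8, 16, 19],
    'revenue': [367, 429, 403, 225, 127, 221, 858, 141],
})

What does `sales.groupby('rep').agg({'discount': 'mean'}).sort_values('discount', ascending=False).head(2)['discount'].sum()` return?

46.6666666667

group by rep, mean of discount:
        discount
rep             
Fay     8.000000
Gus     4.500000
Hana   17.666667
Pia    29.000000
Quinn  16.000000
sort by discount descending:
        discount
rep             
Pia    29.000000
Hana   17.666667
Quinn  16.000000
Fay     8.000000
Gus     4.500000
take first 2 rows:
       discount
rep            
Pia   29.000000
Hana  17.666667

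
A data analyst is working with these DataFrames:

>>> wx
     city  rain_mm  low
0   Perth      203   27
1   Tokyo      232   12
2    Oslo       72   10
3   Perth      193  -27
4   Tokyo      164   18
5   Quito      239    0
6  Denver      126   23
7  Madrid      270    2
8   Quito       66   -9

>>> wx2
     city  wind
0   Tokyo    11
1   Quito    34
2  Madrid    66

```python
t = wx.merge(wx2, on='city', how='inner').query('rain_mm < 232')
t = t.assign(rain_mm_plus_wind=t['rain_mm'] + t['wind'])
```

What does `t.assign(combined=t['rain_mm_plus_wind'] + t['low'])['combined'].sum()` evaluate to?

merge on 'city' (how='inner') → 5 rows:
     city  rain_mm  low  wind
0   Tokyo      232   12    11
1   Tokyo      164   18    11
2   Quito      239    0    34
3  Madrid      270    2    66
4   Quito       66   -9    34
filter rows where rain_mm < 232:
    city  rain_mm  low  wind
1  Tokyo      164   18    11
4  Quito       66   -9    34
add column rain_mm_plus_wind = t['rain_mm'] + t['wind']:
    city  rain_mm  low  wind  rain_mm_plus_wind
1  Tokyo      164   18    11                175
4  Quito       66   -9    34                100
add column combined = t['rain_mm_plus_wind'] + t['low']:
    city  rain_mm  low  wind  rain_mm_plus_wind  combined
1  Tokyo      164   18    11                175       193
4  Quito       66   -9    34                100        91

284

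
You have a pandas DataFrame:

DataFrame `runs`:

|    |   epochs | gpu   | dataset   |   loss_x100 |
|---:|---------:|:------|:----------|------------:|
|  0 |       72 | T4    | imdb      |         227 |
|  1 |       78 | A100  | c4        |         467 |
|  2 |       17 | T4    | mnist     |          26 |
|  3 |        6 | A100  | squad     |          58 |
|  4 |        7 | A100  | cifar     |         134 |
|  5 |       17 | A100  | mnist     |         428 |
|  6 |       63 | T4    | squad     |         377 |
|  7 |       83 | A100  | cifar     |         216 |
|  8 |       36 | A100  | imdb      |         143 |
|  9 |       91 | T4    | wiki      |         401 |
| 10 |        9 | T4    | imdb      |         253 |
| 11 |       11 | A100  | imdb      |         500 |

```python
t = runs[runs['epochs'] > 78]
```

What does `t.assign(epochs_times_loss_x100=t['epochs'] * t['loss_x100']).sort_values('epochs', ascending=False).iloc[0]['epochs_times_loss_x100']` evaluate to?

36491

filter rows where epochs > 78:
   epochs   gpu dataset  loss_x100
7      83  A100   cifar        216
9      91    T4    wiki        401
add column epochs_times_loss_x100 = t['epochs'] * t['loss_x100']:
   epochs   gpu dataset  loss_x100  epochs_times_loss_x100
7      83  A100   cifar        216                   17928
9      91    T4    wiki        401                   36491
sort by epochs descending:
   epochs   gpu dataset  loss_x100  epochs_times_loss_x100
9      91    T4    wiki        401                   36491
7      83  A100   cifar        216                   17928
So iloc[0]['epochs_times_loss_x100'] = 36491.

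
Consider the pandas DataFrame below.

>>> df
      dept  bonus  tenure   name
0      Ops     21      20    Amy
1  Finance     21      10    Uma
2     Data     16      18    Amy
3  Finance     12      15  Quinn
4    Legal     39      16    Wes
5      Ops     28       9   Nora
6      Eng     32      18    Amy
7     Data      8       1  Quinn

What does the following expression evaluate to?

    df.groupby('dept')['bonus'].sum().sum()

group by dept, sum of bonus:
dept
Data       24
Eng        32
Finance    33
Legal      39
Ops        49
Name: bonus, dtype: int64

177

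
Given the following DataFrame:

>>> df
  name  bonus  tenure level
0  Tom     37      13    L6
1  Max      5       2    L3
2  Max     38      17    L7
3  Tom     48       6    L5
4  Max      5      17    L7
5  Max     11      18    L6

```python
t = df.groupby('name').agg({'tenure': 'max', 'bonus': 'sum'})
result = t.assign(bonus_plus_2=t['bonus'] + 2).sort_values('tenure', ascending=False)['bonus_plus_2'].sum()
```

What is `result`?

148

group by name: max(tenure), sum(bonus):
      tenure  bonus
name               
Max       18     59
Tom       13     85
add column bonus_plus_2 = t['bonus'] + 2:
      tenure  bonus  bonus_plus_2
name                             
Max       18     59            61
Tom       13     85            87
sort by tenure descending:
      tenure  bonus  bonus_plus_2
name                             
Max       18     59            61
Tom       13     85            87
The sum of column 'bonus_plus_2' is 148.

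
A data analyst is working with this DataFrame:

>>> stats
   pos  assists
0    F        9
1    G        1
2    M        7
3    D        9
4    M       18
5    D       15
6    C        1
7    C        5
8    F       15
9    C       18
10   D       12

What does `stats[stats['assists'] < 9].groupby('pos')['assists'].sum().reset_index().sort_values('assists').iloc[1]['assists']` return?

filter rows where assists < 9:
  pos  assists
1   G        1
2   M        7
6   C        1
7   C        5
group by pos, sum of assists:
pos
C    6
G    1
M    7
Name: assists, dtype: int64
reset_index():
  pos  assists
0   C        6
1   G        1
2   M        7
sort by assists:
  pos  assists
1   G        1
0   C        6
2   M        7

6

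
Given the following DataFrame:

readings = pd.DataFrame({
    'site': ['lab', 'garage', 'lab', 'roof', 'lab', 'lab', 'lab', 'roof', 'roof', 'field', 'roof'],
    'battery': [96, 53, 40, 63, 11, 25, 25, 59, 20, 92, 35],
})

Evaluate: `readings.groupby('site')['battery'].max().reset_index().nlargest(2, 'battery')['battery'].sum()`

group by site, max of battery:
site
field     92
garage    53
lab       96
roof      63
Name: battery, dtype: int64
reset_index():
     site  battery
0   field       92
1  garage       53
2     lab       96
3    roof       63
take 2 rows with largest battery:
    site  battery
2    lab       96
0  field       92
Then the sum of column 'battery': 188

188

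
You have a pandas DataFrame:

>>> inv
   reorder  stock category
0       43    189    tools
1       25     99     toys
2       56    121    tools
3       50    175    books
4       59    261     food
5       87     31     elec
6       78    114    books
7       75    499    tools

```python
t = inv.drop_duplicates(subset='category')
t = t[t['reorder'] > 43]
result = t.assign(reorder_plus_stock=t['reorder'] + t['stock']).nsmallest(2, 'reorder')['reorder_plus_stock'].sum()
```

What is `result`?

drop duplicate category (keep=first):
   reorder  stock category
0       43    189    tools
1       25     99     toys
3       50    175    books
4       59    261     food
5       87     31     elec
filter rows where reorder > 43:
   reorder  stock category
3       50    175    books
4       59    261     food
5       87     31     elec
add column reorder_plus_stock = t['reorder'] + t['stock']:
   reorder  stock category  reorder_plus_stock
3       50    175    books                 225
4       59    261     food                 320
5       87     31     elec                 118
take 2 rows with smallest reorder:
   reorder  stock category  reorder_plus_stock
3       50    175    books                 225
4       59    261     food                 320

545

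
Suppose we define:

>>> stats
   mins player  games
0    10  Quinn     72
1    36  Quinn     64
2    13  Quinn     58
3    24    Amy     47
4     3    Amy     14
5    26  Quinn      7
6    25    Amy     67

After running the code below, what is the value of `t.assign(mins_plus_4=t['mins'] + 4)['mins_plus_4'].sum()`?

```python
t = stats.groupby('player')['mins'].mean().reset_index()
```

46.5833333333

group by player, mean of mins:
player
Amy      17.333333
Quinn    21.250000
Name: mins, dtype: float64
reset_index():
  player       mins
0    Amy  17.333333
1  Quinn  21.250000
add column mins_plus_4 = t['mins'] + 4:
  player       mins  mins_plus_4
0    Amy  17.333333    21.333333
1  Quinn  21.250000    25.250000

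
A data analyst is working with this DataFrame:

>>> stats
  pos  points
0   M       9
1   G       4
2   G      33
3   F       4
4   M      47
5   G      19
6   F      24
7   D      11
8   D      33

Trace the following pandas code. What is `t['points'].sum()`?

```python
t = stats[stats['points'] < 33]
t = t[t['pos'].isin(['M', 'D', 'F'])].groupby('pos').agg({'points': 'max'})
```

filter rows where points < 33:
  pos  points
0   M       9
1   G       4
3   F       4
5   G      19
6   F      24
7   D      11
filter rows where pos in ['M', 'D', 'F']:
  pos  points
0   M       9
3   F       4
6   F      24
7   D      11
group by pos, max of points:
     points
pos        
D        11
F        24
M         9
sum of column 'points' → 44

44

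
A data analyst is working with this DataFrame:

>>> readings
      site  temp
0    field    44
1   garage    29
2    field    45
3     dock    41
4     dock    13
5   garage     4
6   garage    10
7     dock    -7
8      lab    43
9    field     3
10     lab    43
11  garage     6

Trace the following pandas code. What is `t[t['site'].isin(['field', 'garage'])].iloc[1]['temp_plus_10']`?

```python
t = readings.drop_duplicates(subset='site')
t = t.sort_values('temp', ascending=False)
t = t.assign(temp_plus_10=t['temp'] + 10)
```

drop duplicate site (keep=first):
     site  temp
0   field    44
1  garage    29
3    dock    41
8     lab    43
sort by temp descending:
     site  temp
0   field    44
8     lab    43
3    dock    41
1  garage    29
add column temp_plus_10 = t['temp'] + 10:
     site  temp  temp_plus_10
0   field    44            54
8     lab    43            53
3    dock    41            51
1  garage    29            39
filter rows where site in ['field', 'garage']:
     site  temp  temp_plus_10
0   field    44            54
1  garage    29            39
Reading off the value at position 1, column 'temp_plus_10', we get 39.

39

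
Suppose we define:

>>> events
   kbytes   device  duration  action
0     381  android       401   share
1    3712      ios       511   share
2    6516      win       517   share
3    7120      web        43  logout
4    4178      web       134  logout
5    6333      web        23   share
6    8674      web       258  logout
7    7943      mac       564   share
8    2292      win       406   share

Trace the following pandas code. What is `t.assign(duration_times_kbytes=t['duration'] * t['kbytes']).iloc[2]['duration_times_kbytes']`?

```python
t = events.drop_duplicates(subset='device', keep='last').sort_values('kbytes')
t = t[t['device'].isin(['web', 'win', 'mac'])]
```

2237892

drop duplicate device (keep=last):
   kbytes   device  duration  action
0     381  android       401   share
1    3712      ios       511   share
6    8674      web       258  logout
7    7943      mac       564   share
8    2292      win       406   share
sort by kbytes:
   kbytes   device  duration  action
0     381  android       401   share
8    2292      win       406   share
1    3712      ios       511   share
7    7943      mac       564   share
6    8674      web       258  logout
filter rows where device in ['web', 'win', 'mac']:
   kbytes device  duration  action
8    2292    win       406   share
7    7943    mac       564   share
6    8674    web       258  logout
add column duration_times_kbytes = t['duration'] * t['kbytes']:
   kbytes device  duration  action  duration_times_kbytes
8    2292    win       406   share                 930552
7    7943    mac       564   share                4479852
6    8674    web       258  logout                2237892
Finally, value at position 2, column 'duration_times_kbytes' = 2237892.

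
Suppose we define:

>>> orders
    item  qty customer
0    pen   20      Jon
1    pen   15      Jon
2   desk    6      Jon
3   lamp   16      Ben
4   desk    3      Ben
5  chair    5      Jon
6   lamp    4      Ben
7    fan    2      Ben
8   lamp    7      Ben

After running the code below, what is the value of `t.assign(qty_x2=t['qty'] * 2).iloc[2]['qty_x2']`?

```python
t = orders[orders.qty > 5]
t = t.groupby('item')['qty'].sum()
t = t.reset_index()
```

filter rows where qty > 5:
   item  qty customer
0   pen   20      Jon
1   pen   15      Jon
2  desk    6      Jon
3  lamp   16      Ben
8  lamp    7      Ben
group by item, sum of qty:
item
desk     6
lamp    23
pen     35
Name: qty, dtype: int64
reset_index():
   item  qty
0  desk    6
1  lamp   23
2   pen   35
add column qty_x2 = t['qty'] * 2:
   item  qty  qty_x2
0  desk    6      12
1  lamp   23      46
2   pen   35      70
Then the value at position 2, column 'qty_x2': 70

70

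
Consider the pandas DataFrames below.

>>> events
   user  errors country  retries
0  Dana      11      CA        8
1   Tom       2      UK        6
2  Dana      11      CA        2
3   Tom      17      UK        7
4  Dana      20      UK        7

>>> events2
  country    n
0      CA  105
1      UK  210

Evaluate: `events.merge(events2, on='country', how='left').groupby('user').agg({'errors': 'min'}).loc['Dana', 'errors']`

11

merge on 'country' (how='left') → 5 rows:
   user  errors country  retries    n
0  Dana      11      CA        8  105
1   Tom       2      UK        6  210
2  Dana      11      CA        2  105
3   Tom      17      UK        7  210
4  Dana      20      UK        7  210
group by user, min of errors:
      errors
user        
Dana      11
Tom        2
Then the value at row 'Dana', column 'errors': 11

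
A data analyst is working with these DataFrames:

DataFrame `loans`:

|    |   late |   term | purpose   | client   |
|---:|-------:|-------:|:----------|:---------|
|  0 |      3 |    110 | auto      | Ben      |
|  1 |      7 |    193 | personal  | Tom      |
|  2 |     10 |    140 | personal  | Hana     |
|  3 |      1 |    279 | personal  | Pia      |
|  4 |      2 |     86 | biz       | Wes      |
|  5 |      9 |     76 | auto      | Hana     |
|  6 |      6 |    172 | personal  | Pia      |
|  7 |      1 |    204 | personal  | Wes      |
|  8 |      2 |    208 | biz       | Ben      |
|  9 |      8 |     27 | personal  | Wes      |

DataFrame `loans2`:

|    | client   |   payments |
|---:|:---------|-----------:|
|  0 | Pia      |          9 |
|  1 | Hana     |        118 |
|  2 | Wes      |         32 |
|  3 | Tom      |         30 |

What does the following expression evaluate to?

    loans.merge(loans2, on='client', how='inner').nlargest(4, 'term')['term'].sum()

848

merge on 'client' (how='inner') → 8 rows:
   late  term   purpose client  payments
0     7   193  personal    Tom        30
1    10   140  personal   Hana       118
2     1   279  personal    Pia         9
3     2    86       biz    Wes        32
4     9    76      auto   Hana       118
5     6   172  personal    Pia         9
6     1   204  personal    Wes        32
7     8    27  personal    Wes        32
take 4 rows with largest term:
   late  term   purpose client  payments
2     1   279  personal    Pia         9
6     1   204  personal    Wes        32
0     7   193  personal    Tom        30
5     6   172  personal    Pia         9
Hence 848.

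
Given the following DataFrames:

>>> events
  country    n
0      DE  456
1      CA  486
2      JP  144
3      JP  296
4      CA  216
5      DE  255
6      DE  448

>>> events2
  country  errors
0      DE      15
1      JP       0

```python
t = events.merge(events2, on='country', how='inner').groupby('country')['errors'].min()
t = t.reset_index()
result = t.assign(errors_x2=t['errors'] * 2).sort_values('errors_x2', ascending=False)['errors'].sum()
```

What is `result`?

merge on 'country' (how='inner') → 5 rows:
  country    n  errors
0      DE  456      15
1      JP  144       0
2      JP  296       0
3      DE  255      15
4      DE  448      15
group by country, min of errors:
country
DE    15
JP     0
Name: errors, dtype: int64
reset_index():
  country  errors
0      DE      15
1      JP       0
add column errors_x2 = t['errors'] * 2:
  country  errors  errors_x2
0      DE      15         30
1      JP       0          0
sort by errors_x2 descending:
  country  errors  errors_x2
0      DE      15         30
1      JP       0          0

15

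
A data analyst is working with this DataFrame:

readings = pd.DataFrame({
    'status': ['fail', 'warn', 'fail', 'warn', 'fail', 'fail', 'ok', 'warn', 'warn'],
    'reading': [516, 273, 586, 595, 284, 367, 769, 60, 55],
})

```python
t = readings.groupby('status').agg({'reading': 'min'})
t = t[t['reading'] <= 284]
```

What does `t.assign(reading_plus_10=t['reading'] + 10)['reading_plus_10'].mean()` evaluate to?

179.5

group by status, min of reading:
        reading
status         
fail        284
ok          769
warn         55
filter rows where reading <= 284:
        reading
status         
fail        284
warn         55
add column reading_plus_10 = t['reading'] + 10:
        reading  reading_plus_10
status                          
fail        284              294
warn         55               65
Hence 179.5.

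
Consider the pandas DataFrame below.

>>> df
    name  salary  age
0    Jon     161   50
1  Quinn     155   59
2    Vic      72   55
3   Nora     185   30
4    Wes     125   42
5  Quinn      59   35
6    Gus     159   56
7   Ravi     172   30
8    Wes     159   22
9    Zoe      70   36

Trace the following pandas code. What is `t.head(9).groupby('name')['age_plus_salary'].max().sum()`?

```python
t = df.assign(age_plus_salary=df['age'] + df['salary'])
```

1365

add column age_plus_salary = df['age'] + df['salary']:
    name  salary  age  age_plus_salary
0    Jon     161   50              211
1  Quinn     155   59              214
2    Vic      72   55              127
3   Nora     185   30              215
4    Wes     125   42              167
5  Quinn      59   35               94
6    Gus     159   56              215
7   Ravi     172   30              202
8    Wes     159   22              181
9    Zoe      70   36              106
take first 9 rows:
    name  salary  age  age_plus_salary
0    Jon     161   50              211
1  Quinn     155   59              214
2    Vic      72   55              127
3   Nora     185   30              215
4    Wes     125   42              167
5  Quinn      59   35               94
6    Gus     159   56              215
7   Ravi     172   30              202
8    Wes     159   22              181
group by name, max of age_plus_salary:
name
Gus      215
Jon      211
Nora     215
Quinn    214
Ravi     202
Vic      127
Wes      181
Name: age_plus_salary, dtype: int64
sum of the resulting series → 1365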